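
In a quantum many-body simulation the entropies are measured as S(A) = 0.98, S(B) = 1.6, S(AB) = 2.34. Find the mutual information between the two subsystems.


I(A:B) = S(A) + S(B) - S(AB)
= 0.98 + 1.6 - 2.34
= 0.2400

0.2400


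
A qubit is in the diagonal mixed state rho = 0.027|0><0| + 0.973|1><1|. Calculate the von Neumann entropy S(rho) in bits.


S = -p*log2(p) - (1-p)*log2(1-p)
p = 0.0270, 1-p = 0.9730
= -0.0270 * log2(0.0270) - 0.9730 * log2(0.9730)
= -(-0.1407) - (-0.0384)
= 0.1791

0.1791


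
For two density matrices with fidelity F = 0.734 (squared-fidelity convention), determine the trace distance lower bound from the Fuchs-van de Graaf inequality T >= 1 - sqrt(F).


Fuchs-van de Graaf (squared-fidelity convention): 1 - sqrt(F) <= T <= sqrt(1 - F).
Lower bound: T >= 1 - sqrt(F)
sqrt(F) = sqrt(0.734) = 0.8567
T >= 1 - 0.8567
T >= 0.1433

0.1433


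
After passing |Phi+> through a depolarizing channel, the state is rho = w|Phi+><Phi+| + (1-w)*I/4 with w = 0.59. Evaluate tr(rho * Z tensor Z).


|Phi+> = (|00> + |11>)/sqrt(2)
For the pure Bell state, <Z_A Z_B> = +1 (Bell-state Pauli correlator).
The maximally-mixed part I/4 has tr(I/4 * P tensor P) = 0 for any traceless Pauli P.
So <Z_A Z_B>_rho = w * (+1) + (1 - w) * 0
= 0.59 * (+1)
= 0.5900

0.5900


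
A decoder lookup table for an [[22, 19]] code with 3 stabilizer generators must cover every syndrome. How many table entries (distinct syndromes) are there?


Each stabilizer generator gives a binary (+1 or -1) measurement outcome.
With 3 independent generators:
Total syndromes = 2^3
= 8

8


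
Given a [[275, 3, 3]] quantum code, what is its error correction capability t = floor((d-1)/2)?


Code parameters: [[275, 3, 3]], distance d = 3.
Number of correctable errors = floor((d-1)/2)
= floor((3 - 1)/2)
= floor(2/2)
= 1

1


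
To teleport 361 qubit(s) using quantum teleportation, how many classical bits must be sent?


Quantum teleportation requires 2 classical bits per qubit teleported.
361 qubit(s) -> 2 * 361 = 722 classical bits

722


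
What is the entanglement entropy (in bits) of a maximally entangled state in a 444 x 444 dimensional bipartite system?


For a maximally entangled state in d x d:
S = log2(d) = log2(444)
= 8.7944

8.7944


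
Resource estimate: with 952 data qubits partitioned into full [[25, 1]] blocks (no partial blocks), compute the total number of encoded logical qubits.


Each code block uses 25 physical qubits for 1 logical qubit(s).
Number of complete blocks = floor(952 / 25) = 38
Logical qubits = 38 * 1
= 38

38


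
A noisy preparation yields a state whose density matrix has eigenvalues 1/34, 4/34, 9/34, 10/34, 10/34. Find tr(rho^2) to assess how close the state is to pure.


tr(rho^2) = sum of eigenvalues squared
= (1/34)^2 + (4/34)^2 + (9/34)^2 + (10/34)^2 + (10/34)^2
= (1 + 16 + 81 + 100 + 100) / 1156
= 298/1156
= 0.2578

0.2578


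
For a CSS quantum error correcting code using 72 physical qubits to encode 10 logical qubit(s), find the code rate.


Code rate R = k/n
= 10/72
= 0.1389

0.1389


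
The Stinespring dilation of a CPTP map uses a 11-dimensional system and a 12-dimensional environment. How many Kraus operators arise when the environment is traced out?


Tracing out the environment in an orthonormal basis {|i>_E} gives Kraus operators K_i = <i|_E U |0>_E.
Number of Kraus operators = dim(H_env) = d_env
= 12

12


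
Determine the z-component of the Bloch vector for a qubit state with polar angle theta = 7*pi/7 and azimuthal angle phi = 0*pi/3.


theta = 3.1416, phi = 0.0000
r_z = cos(theta) = -1.0000

-1.0000


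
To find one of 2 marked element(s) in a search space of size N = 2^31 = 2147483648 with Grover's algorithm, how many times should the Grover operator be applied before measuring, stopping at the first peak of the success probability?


After j Grover iterations the success probability is P(j) = sin^2((2j+1)*theta), where sin(theta) = sqrt(k/N).
N = 2^31 = 2147483648, k = 2
sin(theta) = sqrt(k/N) = 3.051757812e-05
theta = arcsin(sqrt(k/N)) = 3.051757813e-05 rad
P(j) reaches its first maximum when (2j+1)*theta is as close as possible to pi/2, i.e. j = round(pi/(4*theta) - 1/2).
pi/(4*theta) - 1/2 = 25735.4270
(For comparison, the common estimate pi/4 * sqrt(N/k) = 25735.9270; the exact maximiser is used here.)
Optimal iterations = 25735

25735


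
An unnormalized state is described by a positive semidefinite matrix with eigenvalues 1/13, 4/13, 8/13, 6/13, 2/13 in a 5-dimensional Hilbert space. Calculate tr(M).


tr(M) = sum of eigenvalues
= 1/13 + 4/13 + 8/13 + 6/13 + 2/13
= 21/13
= 1.6154

1.6154


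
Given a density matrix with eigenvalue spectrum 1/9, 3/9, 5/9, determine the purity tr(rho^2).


tr(rho^2) = sum of eigenvalues squared
= (1/9)^2 + (3/9)^2 + (5/9)^2
= (1 + 9 + 25) / 81
= 35/81
= 0.4321

0.4321


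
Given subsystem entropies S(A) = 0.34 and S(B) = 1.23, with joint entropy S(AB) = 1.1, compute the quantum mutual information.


I(A:B) = S(A) + S(B) - S(AB)
= 0.34 + 1.23 - 1.1
= 0.4700

0.4700


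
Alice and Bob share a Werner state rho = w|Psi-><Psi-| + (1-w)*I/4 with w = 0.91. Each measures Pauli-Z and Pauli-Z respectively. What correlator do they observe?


|Psi-> = (|01> - |10>)/sqrt(2)
For the pure Bell state, <Z_A Z_B> = -1 (Bell-state Pauli correlator).
The maximally-mixed part I/4 has tr(I/4 * P tensor P) = 0 for any traceless Pauli P.
So <Z_A Z_B>_rho = w * (-1) + (1 - w) * 0
= 0.91 * (-1)
= -0.9100

-0.9100


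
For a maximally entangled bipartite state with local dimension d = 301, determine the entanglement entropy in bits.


For a maximally entangled state in d x d:
S = log2(d) = log2(301)
= 8.2336

8.2336


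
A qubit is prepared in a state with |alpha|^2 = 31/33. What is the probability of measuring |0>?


|alpha|^2 = 31/33 = 0.9394
|beta|^2 = 1 - 31/33 = 2/33 = 0.0606
P(|0>) = |alpha|^2 = 0.9394

0.9394


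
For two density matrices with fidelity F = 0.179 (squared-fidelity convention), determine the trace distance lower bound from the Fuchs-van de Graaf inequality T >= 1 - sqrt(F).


Fuchs-van de Graaf (squared-fidelity convention): 1 - sqrt(F) <= T <= sqrt(1 - F).
Lower bound: T >= 1 - sqrt(F)
sqrt(F) = sqrt(0.179) = 0.4231
T >= 1 - 0.4231
T >= 0.5769

0.5769


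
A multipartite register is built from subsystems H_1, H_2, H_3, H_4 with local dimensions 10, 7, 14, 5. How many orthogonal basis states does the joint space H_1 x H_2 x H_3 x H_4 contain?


dim(H_1 x H_2 x H_3 x H_4) = 10 * 7 * 14 * 5
= 70 * 14 * 5
= 980 * 5
= 4900

4900


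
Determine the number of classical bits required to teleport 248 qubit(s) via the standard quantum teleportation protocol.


Quantum teleportation requires 2 classical bits per qubit teleported.
248 qubit(s) -> 2 * 248 = 496 classical bits

496


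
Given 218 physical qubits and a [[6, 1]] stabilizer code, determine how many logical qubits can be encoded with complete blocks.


Each code block uses 6 physical qubits for 1 logical qubit(s).
Number of complete blocks = floor(218 / 6) = 36
Logical qubits = 36 * 1
= 36

36


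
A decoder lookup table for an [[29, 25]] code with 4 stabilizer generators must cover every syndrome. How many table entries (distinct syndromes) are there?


Each stabilizer generator gives a binary (+1 or -1) measurement outcome.
With 4 independent generators:
Total syndromes = 2^4
= 16

16


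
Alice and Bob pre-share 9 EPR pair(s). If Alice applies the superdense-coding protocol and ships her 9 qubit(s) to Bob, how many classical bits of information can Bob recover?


Superdense coding allows 2 classical bits per shared entangled pair.
9 pair(s) -> 2 * 9 = 18 classical bits

18


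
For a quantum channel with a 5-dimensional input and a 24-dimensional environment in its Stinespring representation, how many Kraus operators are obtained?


Tracing out the environment in an orthonormal basis {|i>_E} gives Kraus operators K_i = <i|_E U |0>_E.
Number of Kraus operators = dim(H_env) = d_env
= 24

24


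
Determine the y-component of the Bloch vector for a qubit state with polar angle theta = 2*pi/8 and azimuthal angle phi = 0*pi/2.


theta = 0.7854, phi = 0.0000
r_y = sin(theta)*sin(phi) = 0.7071 * 0.0000
r_y = 0.0000

0.0000


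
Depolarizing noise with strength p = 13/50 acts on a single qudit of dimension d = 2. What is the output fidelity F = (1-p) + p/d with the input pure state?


F = (1-p) + p/d
= (1 - 0.2600) + 0.2600/2
= 0.7400 + 0.1300
= 0.8700

0.8700


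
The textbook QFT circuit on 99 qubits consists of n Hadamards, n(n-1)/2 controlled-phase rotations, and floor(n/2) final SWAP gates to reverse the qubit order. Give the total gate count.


Hadamard gates: 99
Controlled rotations: n*(n-1)/2 = 99*98/2 = 4851
SWAP gates: floor(n/2) = floor(99/2) = 49
Total = 99 + 4851 + 49
= 4999

4999


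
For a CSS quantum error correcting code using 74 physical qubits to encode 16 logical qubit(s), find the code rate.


Code rate R = k/n
= 16/74
= 0.2162

0.2162


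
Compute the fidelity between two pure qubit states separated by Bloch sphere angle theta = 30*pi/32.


For states separated by angle theta on Bloch sphere:
F = cos^2(theta/2)
theta = 30*pi/32 = 2.9452
theta/2 = 1.4726
cos(theta/2) = 0.0980
F = 0.0096

0.0096


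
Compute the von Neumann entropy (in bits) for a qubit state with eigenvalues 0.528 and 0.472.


S = -p*log2(p) - (1-p)*log2(1-p)
p = 0.5280, 1-p = 0.4720
= -0.5280 * log2(0.5280) - 0.4720 * log2(0.4720)
= -(-0.4865) - (-0.5112)
= 0.9977

0.9977


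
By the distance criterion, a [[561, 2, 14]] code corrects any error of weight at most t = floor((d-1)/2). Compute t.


Code parameters: [[561, 2, 14]], distance d = 14.
Number of correctable errors = floor((d-1)/2)
= floor((14 - 1)/2)
= floor(13/2)
= 6

6


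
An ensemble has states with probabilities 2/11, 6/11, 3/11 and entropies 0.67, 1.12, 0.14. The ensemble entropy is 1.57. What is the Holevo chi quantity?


chi = S(rho) - sum_i p_i * S(rho_i)
Weighted entropy = 2/11 * 0.67 + 6/11 * 1.12 + 3/11 * 0.14
= 0.7709
chi = 1.57 - 0.7709
= 0.7991

0.7991


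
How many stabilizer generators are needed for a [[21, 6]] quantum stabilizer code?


For an [[n,k]] stabilizer code:
Number of stabilizer generators = n - k
= 21 - 6
= 15

15


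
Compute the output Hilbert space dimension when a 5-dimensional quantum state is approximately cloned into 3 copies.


Output space = H^(tensor 3) where dim(H) = 5
dim = 5^3
= 25 (after 2 factors)
= 125 (after 3 factors)
= 125

125


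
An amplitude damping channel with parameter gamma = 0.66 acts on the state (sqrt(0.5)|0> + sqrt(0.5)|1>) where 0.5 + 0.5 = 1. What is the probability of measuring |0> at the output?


For amplitude damping with parameter gamma on state sqrt(a)|0> + sqrt(b)|1>:
alpha^2 = 0.5, beta^2 = 0.5
P(|0>) = alpha^2 + gamma * beta^2
= 0.5 + 0.66 * 0.5
= 0.5 + 0.3300
= 0.8300

0.8300


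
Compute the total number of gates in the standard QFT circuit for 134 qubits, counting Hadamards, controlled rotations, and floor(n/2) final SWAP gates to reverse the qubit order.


Hadamard gates: 134
Controlled rotations: n*(n-1)/2 = 134*133/2 = 8911
SWAP gates: floor(n/2) = floor(134/2) = 67
Total = 134 + 8911 + 67
= 9112

9112


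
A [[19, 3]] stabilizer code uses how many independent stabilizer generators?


For an [[n,k]] stabilizer code:
Number of stabilizer generators = n - k
= 19 - 3
= 16

16


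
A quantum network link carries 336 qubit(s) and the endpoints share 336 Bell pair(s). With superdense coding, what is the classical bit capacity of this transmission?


Superdense coding allows 2 classical bits per shared entangled pair.
336 pair(s) -> 2 * 336 = 672 classical bits

672


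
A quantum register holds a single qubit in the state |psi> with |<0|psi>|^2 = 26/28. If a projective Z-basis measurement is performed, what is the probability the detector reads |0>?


|alpha|^2 = 26/28 = 0.9286
|beta|^2 = 1 - 26/28 = 2/28 = 0.0714
P(|0>) = |alpha|^2 = 0.9286

0.9286


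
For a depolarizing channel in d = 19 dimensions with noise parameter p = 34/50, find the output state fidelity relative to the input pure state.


F = (1-p) + p/d
= (1 - 0.6800) + 0.6800/19
= 0.3200 + 0.0358
= 0.3558

0.3558


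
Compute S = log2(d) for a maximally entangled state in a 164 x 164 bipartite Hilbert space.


For a maximally entangled state in d x d:
S = log2(d) = log2(164)
= 7.3576

7.3576


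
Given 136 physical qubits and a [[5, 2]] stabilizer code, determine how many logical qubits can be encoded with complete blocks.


Each code block uses 5 physical qubits for 2 logical qubit(s).
Number of complete blocks = floor(136 / 5) = 27
Logical qubits = 27 * 2
= 54

54


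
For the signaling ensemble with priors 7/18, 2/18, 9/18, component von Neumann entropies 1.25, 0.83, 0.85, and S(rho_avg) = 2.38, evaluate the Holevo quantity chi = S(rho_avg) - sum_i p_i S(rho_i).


chi = S(rho) - sum_i p_i * S(rho_i)
Weighted entropy = 7/18 * 1.25 + 2/18 * 0.83 + 9/18 * 0.85
= 1.0033
chi = 2.38 - 1.0033
= 1.3767

1.3767


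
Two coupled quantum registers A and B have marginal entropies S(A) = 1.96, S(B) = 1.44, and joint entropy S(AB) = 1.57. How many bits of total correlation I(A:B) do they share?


I(A:B) = S(A) + S(B) - S(AB)
= 1.96 + 1.44 - 1.57
= 1.8300

1.8300


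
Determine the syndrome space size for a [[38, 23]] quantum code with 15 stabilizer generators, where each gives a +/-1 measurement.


Each stabilizer generator gives a binary (+1 or -1) measurement outcome.
With 15 independent generators:
Total syndromes = 2^15
= 32768

32768


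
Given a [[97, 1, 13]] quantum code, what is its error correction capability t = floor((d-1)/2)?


Code parameters: [[97, 1, 13]], distance d = 13.
Number of correctable errors = floor((d-1)/2)
= floor((13 - 1)/2)
= floor(12/2)
= 6

6


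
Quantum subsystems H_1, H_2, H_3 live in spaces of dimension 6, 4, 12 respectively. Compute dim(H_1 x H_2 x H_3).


dim(H_1 x H_2 x H_3) = 6 * 4 * 12
= 24 * 12
= 288

288


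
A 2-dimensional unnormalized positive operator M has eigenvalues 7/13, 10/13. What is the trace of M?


tr(M) = sum of eigenvalues
= 7/13 + 10/13
= 17/13
= 1.3077

1.3077


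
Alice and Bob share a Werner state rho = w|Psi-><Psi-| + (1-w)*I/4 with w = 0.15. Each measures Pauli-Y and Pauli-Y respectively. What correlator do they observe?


|Psi-> = (|01> - |10>)/sqrt(2)
For the pure Bell state, <Y_A Y_B> = -1 (Bell-state Pauli correlator).
The maximally-mixed part I/4 has tr(I/4 * P tensor P) = 0 for any traceless Pauli P.
So <Y_A Y_B>_rho = w * (-1) + (1 - w) * 0
= 0.15 * (-1)
= -0.1500

-0.1500


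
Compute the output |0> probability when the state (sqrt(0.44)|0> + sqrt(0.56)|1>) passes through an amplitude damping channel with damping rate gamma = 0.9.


For amplitude damping with parameter gamma on state sqrt(a)|0> + sqrt(b)|1>:
alpha^2 = 0.44, beta^2 = 0.56
P(|0>) = alpha^2 + gamma * beta^2
= 0.44 + 0.9 * 0.56
= 0.44 + 0.5040
= 0.9440

0.9440


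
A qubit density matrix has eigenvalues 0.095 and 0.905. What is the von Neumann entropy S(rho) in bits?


S = -p*log2(p) - (1-p)*log2(1-p)
p = 0.0950, 1-p = 0.9050
= -0.0950 * log2(0.0950) - 0.9050 * log2(0.9050)
= -(-0.3226) - (-0.1303)
= 0.4529

0.4529


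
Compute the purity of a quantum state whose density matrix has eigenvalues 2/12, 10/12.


tr(rho^2) = sum of eigenvalues squared
= (2/12)^2 + (10/12)^2
= (4 + 100) / 144
= 104/144
= 0.7222

0.7222


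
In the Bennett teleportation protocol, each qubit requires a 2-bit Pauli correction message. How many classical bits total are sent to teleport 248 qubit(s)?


Quantum teleportation requires 2 classical bits per qubit teleported.
248 qubit(s) -> 2 * 248 = 496 classical bits

496


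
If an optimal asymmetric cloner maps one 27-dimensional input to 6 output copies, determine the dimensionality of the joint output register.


Output space = H^(tensor 6) where dim(H) = 27
dim = 27^6
= 729 (after 2 factors)
= 19683 (after 3 factors)
= 531441 (after 4 factors)
= 14348907 (after 5 factors)
= 387420489 (after 6 factors)
= 387420489

387420489


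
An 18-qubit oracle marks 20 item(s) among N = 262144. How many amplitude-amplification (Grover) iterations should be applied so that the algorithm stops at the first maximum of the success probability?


After j Grover iterations the success probability is P(j) = sin^2((2j+1)*theta), where sin(theta) = sqrt(k/N).
N = 2^18 = 262144, k = 20
sin(theta) = sqrt(k/N) = 0.008734640537
theta = arcsin(sqrt(k/N)) = 0.008734751608 rad
P(j) reaches its first maximum when (2j+1)*theta is as close as possible to pi/2, i.e. j = round(pi/(4*theta) - 1/2).
pi/(4*theta) - 1/2 = 89.4165
(For comparison, the common estimate pi/4 * sqrt(N/k) = 89.9176; the exact maximiser is used here.)
Optimal iterations = 89

89


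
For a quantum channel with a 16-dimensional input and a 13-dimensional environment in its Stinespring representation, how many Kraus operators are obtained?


Tracing out the environment in an orthonormal basis {|i>_E} gives Kraus operators K_i = <i|_E U |0>_E.
Number of Kraus operators = dim(H_env) = d_env
= 13

13


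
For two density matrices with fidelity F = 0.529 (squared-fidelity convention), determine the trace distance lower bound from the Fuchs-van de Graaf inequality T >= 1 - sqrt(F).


Fuchs-van de Graaf (squared-fidelity convention): 1 - sqrt(F) <= T <= sqrt(1 - F).
Lower bound: T >= 1 - sqrt(F)
sqrt(F) = sqrt(0.529) = 0.7273
T >= 1 - 0.7273
T >= 0.2727

0.2727


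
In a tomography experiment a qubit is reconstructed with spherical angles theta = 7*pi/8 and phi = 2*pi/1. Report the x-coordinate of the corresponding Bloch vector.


theta = 2.7489, phi = 6.2832
r_x = sin(theta)*cos(phi) = 0.3827 * 1.0000
r_x = 0.3827

0.3827


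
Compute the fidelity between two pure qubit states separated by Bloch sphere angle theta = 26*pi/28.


For states separated by angle theta on Bloch sphere:
F = cos^2(theta/2)
theta = 26*pi/28 = 2.9172
theta/2 = 1.4586
cos(theta/2) = 0.1120
F = 0.0125

0.0125


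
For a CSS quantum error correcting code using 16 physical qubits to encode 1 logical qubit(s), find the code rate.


Code rate R = k/n
= 1/16
= 0.0625

0.0625


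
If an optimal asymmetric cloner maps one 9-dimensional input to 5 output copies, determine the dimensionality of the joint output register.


Output space = H^(tensor 5) where dim(H) = 9
dim = 9^5
= 81 (after 2 factors)
= 729 (after 3 factors)
= 6561 (after 4 factors)
= 59049 (after 5 factors)
= 59049

59049


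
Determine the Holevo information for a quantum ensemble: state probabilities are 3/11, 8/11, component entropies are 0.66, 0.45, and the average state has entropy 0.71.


chi = S(rho) - sum_i p_i * S(rho_i)
Weighted entropy = 3/11 * 0.66 + 8/11 * 0.45
= 0.5073
chi = 0.71 - 0.5073
= 0.2027

0.2027


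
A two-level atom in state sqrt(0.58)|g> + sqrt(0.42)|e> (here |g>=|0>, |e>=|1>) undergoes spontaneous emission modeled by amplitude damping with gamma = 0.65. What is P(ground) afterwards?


For amplitude damping with parameter gamma on state sqrt(a)|0> + sqrt(b)|1>:
alpha^2 = 0.58, beta^2 = 0.42
P(|0>) = alpha^2 + gamma * beta^2
= 0.58 + 0.65 * 0.42
= 0.58 + 0.2730
= 0.8530

0.8530


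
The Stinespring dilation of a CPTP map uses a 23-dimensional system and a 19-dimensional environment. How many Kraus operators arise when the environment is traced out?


Tracing out the environment in an orthonormal basis {|i>_E} gives Kraus operators K_i = <i|_E U |0>_E.
Number of Kraus operators = dim(H_env) = d_env
= 19

19


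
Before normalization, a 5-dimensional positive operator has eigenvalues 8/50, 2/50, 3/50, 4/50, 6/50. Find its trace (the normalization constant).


tr(M) = sum of eigenvalues
= 8/50 + 2/50 + 3/50 + 4/50 + 6/50
= 23/50
= 0.4600

0.4600


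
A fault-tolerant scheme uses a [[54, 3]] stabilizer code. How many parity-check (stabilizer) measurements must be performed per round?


For an [[n,k]] stabilizer code:
Number of stabilizer generators = n - k
= 54 - 3
= 51

51


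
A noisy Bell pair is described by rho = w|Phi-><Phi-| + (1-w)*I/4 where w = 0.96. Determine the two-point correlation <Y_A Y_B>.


|Phi-> = (|00> - |11>)/sqrt(2)
For the pure Bell state, <Y_A Y_B> = +1 (Bell-state Pauli correlator).
The maximally-mixed part I/4 has tr(I/4 * P tensor P) = 0 for any traceless Pauli P.
So <Y_A Y_B>_rho = w * (+1) + (1 - w) * 0
= 0.96 * (+1)
= 0.9600

0.9600


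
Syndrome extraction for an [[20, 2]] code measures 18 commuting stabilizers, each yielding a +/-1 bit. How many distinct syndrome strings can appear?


Each stabilizer generator gives a binary (+1 or -1) measurement outcome.
With 18 independent generators:
Total syndromes = 2^18
= 262144

262144


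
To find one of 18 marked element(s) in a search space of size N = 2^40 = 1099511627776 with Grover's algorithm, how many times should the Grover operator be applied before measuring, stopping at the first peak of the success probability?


After j Grover iterations the success probability is P(j) = sin^2((2j+1)*theta), where sin(theta) = sqrt(k/N).
N = 2^40 = 1099511627776, k = 18
sin(theta) = sqrt(k/N) = 4.046097457e-06
theta = arcsin(sqrt(k/N)) = 4.046097457e-06 rad
P(j) reaches its first maximum when (2j+1)*theta is as close as possible to pi/2, i.e. j = round(pi/(4*theta) - 1/2).
pi/(4*theta) - 1/2 = 194112.0175
(For comparison, the common estimate pi/4 * sqrt(N/k) = 194112.5175; the exact maximiser is used here.)
Optimal iterations = 194112

194112


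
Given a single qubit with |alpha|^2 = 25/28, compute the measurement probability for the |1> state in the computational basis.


|alpha|^2 = 25/28 = 0.8929
|beta|^2 = 1 - 25/28 = 3/28 = 0.1071
P(|1>) = |beta|^2 = 0.1071

0.1071


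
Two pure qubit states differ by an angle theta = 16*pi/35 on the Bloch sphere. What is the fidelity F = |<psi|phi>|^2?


For states separated by angle theta on Bloch sphere:
F = cos^2(theta/2)
theta = 16*pi/35 = 1.4362
theta/2 = 0.7181
cos(theta/2) = 0.7531
F = 0.5671

0.5671


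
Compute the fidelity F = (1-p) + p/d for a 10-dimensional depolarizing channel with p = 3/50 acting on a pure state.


F = (1-p) + p/d
= (1 - 0.0600) + 0.0600/10
= 0.9400 + 0.0060
= 0.9460

0.9460


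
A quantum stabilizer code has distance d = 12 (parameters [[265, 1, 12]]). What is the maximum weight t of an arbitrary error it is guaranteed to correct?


Code parameters: [[265, 1, 12]], distance d = 12.
Number of correctable errors = floor((d-1)/2)
= floor((12 - 1)/2)
= floor(11/2)
= 5

5


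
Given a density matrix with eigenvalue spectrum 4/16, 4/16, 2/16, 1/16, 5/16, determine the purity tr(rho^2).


tr(rho^2) = sum of eigenvalues squared
= (4/16)^2 + (4/16)^2 + (2/16)^2 + (1/16)^2 + (5/16)^2
= (16 + 16 + 4 + 1 + 25) / 256
= 62/256
= 0.2422

0.2422


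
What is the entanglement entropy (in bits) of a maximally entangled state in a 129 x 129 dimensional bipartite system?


For a maximally entangled state in d x d:
S = log2(d) = log2(129)
= 7.0112

7.0112


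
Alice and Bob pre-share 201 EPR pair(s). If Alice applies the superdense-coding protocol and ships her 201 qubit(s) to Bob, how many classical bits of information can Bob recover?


Superdense coding allows 2 classical bits per shared entangled pair.
201 pair(s) -> 2 * 201 = 402 classical bits

402


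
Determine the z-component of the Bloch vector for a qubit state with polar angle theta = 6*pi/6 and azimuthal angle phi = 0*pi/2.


theta = 3.1416, phi = 0.0000
r_z = cos(theta) = -1.0000

-1.0000


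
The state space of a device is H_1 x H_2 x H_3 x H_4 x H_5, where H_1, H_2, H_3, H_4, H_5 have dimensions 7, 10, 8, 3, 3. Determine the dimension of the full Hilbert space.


dim(H_1 x H_2 x H_3 x H_4 x H_5) = 7 * 10 * 8 * 3 * 3
= 70 * 8 * 3 * 3
= 560 * 3 * 3
= 1680 * 3
= 5040

5040


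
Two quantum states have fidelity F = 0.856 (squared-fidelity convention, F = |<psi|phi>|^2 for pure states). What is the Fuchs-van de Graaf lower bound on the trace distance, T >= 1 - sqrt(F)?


Fuchs-van de Graaf (squared-fidelity convention): 1 - sqrt(F) <= T <= sqrt(1 - F).
Lower bound: T >= 1 - sqrt(F)
sqrt(F) = sqrt(0.856) = 0.9252
T >= 1 - 0.9252
T >= 0.0748

0.0748


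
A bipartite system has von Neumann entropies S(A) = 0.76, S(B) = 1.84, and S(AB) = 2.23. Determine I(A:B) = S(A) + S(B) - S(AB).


I(A:B) = S(A) + S(B) - S(AB)
= 0.76 + 1.84 - 2.23
= 0.3700

0.3700


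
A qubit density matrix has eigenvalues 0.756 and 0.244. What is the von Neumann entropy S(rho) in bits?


S = -p*log2(p) - (1-p)*log2(1-p)
p = 0.7560, 1-p = 0.2440
= -0.7560 * log2(0.7560) - 0.2440 * log2(0.2440)
= -(-0.3051) - (-0.4966)
= 0.8016

0.8016


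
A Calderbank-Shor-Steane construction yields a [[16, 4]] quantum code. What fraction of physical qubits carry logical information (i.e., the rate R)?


Code rate R = k/n
= 4/16
= 0.2500

0.2500


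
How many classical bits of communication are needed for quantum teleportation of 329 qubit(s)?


Quantum teleportation requires 2 classical bits per qubit teleported.
329 qubit(s) -> 2 * 329 = 658 classical bits

658


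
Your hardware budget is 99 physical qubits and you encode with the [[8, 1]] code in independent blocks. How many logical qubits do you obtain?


Each code block uses 8 physical qubits for 1 logical qubit(s).
Number of complete blocks = floor(99 / 8) = 12
Logical qubits = 12 * 1
= 12

12


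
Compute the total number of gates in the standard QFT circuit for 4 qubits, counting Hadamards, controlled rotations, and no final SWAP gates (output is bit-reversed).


Hadamard gates: 4
Controlled rotations: n*(n-1)/2 = 4*3/2 = 6
SWAP gates: 0 (omitted)
Total = 4 + 6
= 10

10


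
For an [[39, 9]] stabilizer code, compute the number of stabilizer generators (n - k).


For an [[n,k]] stabilizer code:
Number of stabilizer generators = n - k
= 39 - 9
= 30

30


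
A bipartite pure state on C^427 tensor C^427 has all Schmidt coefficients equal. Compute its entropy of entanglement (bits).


For a maximally entangled state in d x d:
S = log2(d) = log2(427)
= 8.7381

8.7381


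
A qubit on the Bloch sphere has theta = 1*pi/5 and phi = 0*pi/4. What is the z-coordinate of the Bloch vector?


theta = 0.6283, phi = 0.0000
r_z = cos(theta) = 0.8090

0.8090


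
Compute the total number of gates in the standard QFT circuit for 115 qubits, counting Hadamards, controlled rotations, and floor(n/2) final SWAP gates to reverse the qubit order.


Hadamard gates: 115
Controlled rotations: n*(n-1)/2 = 115*114/2 = 6555
SWAP gates: floor(n/2) = floor(115/2) = 57
Total = 115 + 6555 + 57
= 6727

6727


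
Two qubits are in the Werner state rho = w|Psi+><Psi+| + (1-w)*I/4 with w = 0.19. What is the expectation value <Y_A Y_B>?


|Psi+> = (|01> + |10>)/sqrt(2)
For the pure Bell state, <Y_A Y_B> = +1 (Bell-state Pauli correlator).
The maximally-mixed part I/4 has tr(I/4 * P tensor P) = 0 for any traceless Pauli P.
So <Y_A Y_B>_rho = w * (+1) + (1 - w) * 0
= 0.19 * (+1)
= 0.1900

0.1900


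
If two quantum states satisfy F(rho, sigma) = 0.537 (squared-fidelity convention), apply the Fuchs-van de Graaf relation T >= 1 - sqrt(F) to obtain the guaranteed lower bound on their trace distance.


Fuchs-van de Graaf (squared-fidelity convention): 1 - sqrt(F) <= T <= sqrt(1 - F).
Lower bound: T >= 1 - sqrt(F)
sqrt(F) = sqrt(0.537) = 0.7328
T >= 1 - 0.7328
T >= 0.2672

0.2672


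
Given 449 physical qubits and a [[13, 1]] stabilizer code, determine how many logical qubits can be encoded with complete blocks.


Each code block uses 13 physical qubits for 1 logical qubit(s).
Number of complete blocks = floor(449 / 13) = 34
Logical qubits = 34 * 1
= 34

34


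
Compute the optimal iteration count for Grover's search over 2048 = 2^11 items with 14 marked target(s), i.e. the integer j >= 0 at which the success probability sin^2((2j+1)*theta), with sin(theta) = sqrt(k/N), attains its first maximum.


After j Grover iterations the success probability is P(j) = sin^2((2j+1)*theta), where sin(theta) = sqrt(k/N).
N = 2^11 = 2048, k = 14
sin(theta) = sqrt(k/N) = 0.08267972847
theta = arcsin(sqrt(k/N)) = 0.08277421834 rad
P(j) reaches its first maximum when (2j+1)*theta is as close as possible to pi/2, i.e. j = round(pi/(4*theta) - 1/2).
pi/(4*theta) - 1/2 = 8.9884
(For comparison, the common estimate pi/4 * sqrt(N/k) = 9.4993; the exact maximiser is used here.)
Optimal iterations = 9

9


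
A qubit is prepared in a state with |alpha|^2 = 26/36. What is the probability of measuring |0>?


|alpha|^2 = 26/36 = 0.7222
|beta|^2 = 1 - 26/36 = 10/36 = 0.2778
P(|0>) = |alpha|^2 = 0.7222

0.7222


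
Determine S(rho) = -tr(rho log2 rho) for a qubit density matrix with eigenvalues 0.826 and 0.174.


S = -p*log2(p) - (1-p)*log2(1-p)
p = 0.8260, 1-p = 0.1740
= -0.8260 * log2(0.8260) - 0.1740 * log2(0.1740)
= -(-0.2278) - (-0.4390)
= 0.6668

0.6668


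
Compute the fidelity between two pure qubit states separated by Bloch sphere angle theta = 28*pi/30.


For states separated by angle theta on Bloch sphere:
F = cos^2(theta/2)
theta = 28*pi/30 = 2.9322
theta/2 = 1.4661
cos(theta/2) = 0.1045
F = 0.0109

0.0109


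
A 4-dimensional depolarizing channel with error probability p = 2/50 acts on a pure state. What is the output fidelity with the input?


F = (1-p) + p/d
= (1 - 0.0400) + 0.0400/4
= 0.9600 + 0.0100
= 0.9700

0.9700


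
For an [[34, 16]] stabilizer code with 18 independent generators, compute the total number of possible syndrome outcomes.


Each stabilizer generator gives a binary (+1 or -1) measurement outcome.
With 18 independent generators:
Total syndromes = 2^18
= 262144

262144


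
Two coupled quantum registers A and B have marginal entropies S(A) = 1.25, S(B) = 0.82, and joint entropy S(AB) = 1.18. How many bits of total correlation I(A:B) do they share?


I(A:B) = S(A) + S(B) - S(AB)
= 1.25 + 0.82 - 1.18
= 0.8900

0.8900


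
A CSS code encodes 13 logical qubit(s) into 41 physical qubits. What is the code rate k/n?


Code rate R = k/n
= 13/41
= 0.3171

0.3171


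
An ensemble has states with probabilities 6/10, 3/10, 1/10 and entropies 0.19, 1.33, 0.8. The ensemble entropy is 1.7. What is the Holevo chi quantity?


chi = S(rho) - sum_i p_i * S(rho_i)
Weighted entropy = 6/10 * 0.19 + 3/10 * 1.33 + 1/10 * 0.8
= 0.5930
chi = 1.7 - 0.5930
= 1.1070

1.1070


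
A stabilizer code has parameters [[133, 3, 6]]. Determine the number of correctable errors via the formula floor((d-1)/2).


Code parameters: [[133, 3, 6]], distance d = 6.
Number of correctable errors = floor((d-1)/2)
= floor((6 - 1)/2)
= floor(5/2)
= 2

2


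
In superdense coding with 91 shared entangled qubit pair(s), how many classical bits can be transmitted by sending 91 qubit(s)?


Superdense coding allows 2 classical bits per shared entangled pair.
91 pair(s) -> 2 * 91 = 182 classical bits

182


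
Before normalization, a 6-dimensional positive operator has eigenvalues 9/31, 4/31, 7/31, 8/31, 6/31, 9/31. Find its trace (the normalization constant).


tr(M) = sum of eigenvalues
= 9/31 + 4/31 + 7/31 + 8/31 + 6/31 + 9/31
= 43/31
= 1.3871

1.3871


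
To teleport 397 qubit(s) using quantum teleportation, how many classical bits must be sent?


Quantum teleportation requires 2 classical bits per qubit teleported.
397 qubit(s) -> 2 * 397 = 794 classical bits

794


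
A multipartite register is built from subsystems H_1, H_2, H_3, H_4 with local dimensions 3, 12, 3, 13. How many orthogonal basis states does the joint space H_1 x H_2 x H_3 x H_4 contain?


dim(H_1 x H_2 x H_3 x H_4) = 3 * 12 * 3 * 13
= 36 * 3 * 13
= 108 * 13
= 1404

1404


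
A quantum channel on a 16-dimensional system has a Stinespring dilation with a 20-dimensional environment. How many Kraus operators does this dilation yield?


Tracing out the environment in an orthonormal basis {|i>_E} gives Kraus operators K_i = <i|_E U |0>_E.
Number of Kraus operators = dim(H_env) = d_env
= 20

20


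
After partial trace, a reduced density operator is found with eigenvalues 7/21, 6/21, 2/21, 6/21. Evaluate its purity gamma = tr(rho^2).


tr(rho^2) = sum of eigenvalues squared
= (7/21)^2 + (6/21)^2 + (2/21)^2 + (6/21)^2
= (49 + 36 + 4 + 36) / 441
= 125/441
= 0.2834

0.2834


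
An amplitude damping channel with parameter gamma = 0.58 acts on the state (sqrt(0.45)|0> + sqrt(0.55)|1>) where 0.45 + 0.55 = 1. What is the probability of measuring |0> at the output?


For amplitude damping with parameter gamma on state sqrt(a)|0> + sqrt(b)|1>:
alpha^2 = 0.45, beta^2 = 0.55
P(|0>) = alpha^2 + gamma * beta^2
= 0.45 + 0.58 * 0.55
= 0.45 + 0.3190
= 0.7690

0.7690


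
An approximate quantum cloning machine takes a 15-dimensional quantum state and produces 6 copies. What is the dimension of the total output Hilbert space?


Output space = H^(tensor 6) where dim(H) = 15
dim = 15^6
= 225 (after 2 factors)
= 3375 (after 3 factors)
= 50625 (after 4 factors)
= 759375 (after 5 factors)
= 11390625 (after 6 factors)
= 11390625

11390625


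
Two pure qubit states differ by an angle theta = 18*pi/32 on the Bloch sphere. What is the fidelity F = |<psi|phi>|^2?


For states separated by angle theta on Bloch sphere:
F = cos^2(theta/2)
theta = 18*pi/32 = 1.7671
theta/2 = 0.8836
cos(theta/2) = 0.6344
F = 0.4025

0.4025


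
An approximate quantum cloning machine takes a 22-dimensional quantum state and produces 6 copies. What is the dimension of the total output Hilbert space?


Output space = H^(tensor 6) where dim(H) = 22
dim = 22^6
= 484 (after 2 factors)
= 10648 (after 3 factors)
= 234256 (after 4 factors)
= 5153632 (after 5 factors)
= 113379904 (after 6 factors)
= 113379904

113379904


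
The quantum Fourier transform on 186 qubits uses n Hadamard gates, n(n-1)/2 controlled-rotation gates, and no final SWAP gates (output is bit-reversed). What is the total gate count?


Hadamard gates: 186
Controlled rotations: n*(n-1)/2 = 186*185/2 = 17205
SWAP gates: 0 (omitted)
Total = 186 + 17205
= 17391

17391


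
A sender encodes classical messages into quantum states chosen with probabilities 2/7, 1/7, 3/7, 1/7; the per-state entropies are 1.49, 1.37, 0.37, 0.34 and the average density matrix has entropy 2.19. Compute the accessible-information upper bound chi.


chi = S(rho) - sum_i p_i * S(rho_i)
Weighted entropy = 2/7 * 1.49 + 1/7 * 1.37 + 3/7 * 0.37 + 1/7 * 0.34
= 0.8286
chi = 2.19 - 0.8286
= 1.3614

1.3614


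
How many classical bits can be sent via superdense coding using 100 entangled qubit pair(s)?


Superdense coding allows 2 classical bits per shared entangled pair.
100 pair(s) -> 2 * 100 = 200 classical bits

200


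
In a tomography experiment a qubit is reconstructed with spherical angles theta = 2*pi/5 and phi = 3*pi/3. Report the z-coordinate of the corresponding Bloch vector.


theta = 1.2566, phi = 3.1416
r_z = cos(theta) = 0.3090

0.3090


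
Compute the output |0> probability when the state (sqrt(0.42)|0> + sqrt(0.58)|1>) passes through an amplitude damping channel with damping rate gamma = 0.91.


For amplitude damping with parameter gamma on state sqrt(a)|0> + sqrt(b)|1>:
alpha^2 = 0.42, beta^2 = 0.58
P(|0>) = alpha^2 + gamma * beta^2
= 0.42 + 0.91 * 0.58
= 0.42 + 0.5278
= 0.9478

0.9478


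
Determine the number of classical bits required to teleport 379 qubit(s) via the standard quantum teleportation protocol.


Quantum teleportation requires 2 classical bits per qubit teleported.
379 qubit(s) -> 2 * 379 = 758 classical bits

758


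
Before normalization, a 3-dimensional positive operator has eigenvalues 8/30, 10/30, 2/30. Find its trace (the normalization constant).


tr(M) = sum of eigenvalues
= 8/30 + 10/30 + 2/30
= 20/30
= 0.6667

0.6667


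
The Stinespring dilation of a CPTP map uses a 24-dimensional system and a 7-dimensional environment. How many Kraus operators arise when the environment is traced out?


Tracing out the environment in an orthonormal basis {|i>_E} gives Kraus operators K_i = <i|_E U |0>_E.
Number of Kraus operators = dim(H_env) = d_env
= 7

7


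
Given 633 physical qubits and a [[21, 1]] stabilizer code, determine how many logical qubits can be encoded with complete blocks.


Each code block uses 21 physical qubits for 1 logical qubit(s).
Number of complete blocks = floor(633 / 21) = 30
Logical qubits = 30 * 1
= 30

30


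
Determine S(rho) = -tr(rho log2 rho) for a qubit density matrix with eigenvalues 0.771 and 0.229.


S = -p*log2(p) - (1-p)*log2(1-p)
p = 0.7710, 1-p = 0.2290
= -0.7710 * log2(0.7710) - 0.2290 * log2(0.2290)
= -(-0.2893) - (-0.4870)
= 0.7763

0.7763


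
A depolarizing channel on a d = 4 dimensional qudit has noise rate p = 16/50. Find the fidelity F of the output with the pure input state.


F = (1-p) + p/d
= (1 - 0.3200) + 0.3200/4
= 0.6800 + 0.0800
= 0.7600

0.7600


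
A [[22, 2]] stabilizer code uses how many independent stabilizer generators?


For an [[n,k]] stabilizer code:
Number of stabilizer generators = n - k
= 22 - 2
= 20

20


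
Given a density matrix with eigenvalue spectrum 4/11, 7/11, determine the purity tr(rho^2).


tr(rho^2) = sum of eigenvalues squared
= (4/11)^2 + (7/11)^2
= (16 + 49) / 121
= 65/121
= 0.5372

0.5372


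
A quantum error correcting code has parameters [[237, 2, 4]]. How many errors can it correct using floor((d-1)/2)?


Code parameters: [[237, 2, 4]], distance d = 4.
Number of correctable errors = floor((d-1)/2)
= floor((4 - 1)/2)
= floor(3/2)
= 1

1


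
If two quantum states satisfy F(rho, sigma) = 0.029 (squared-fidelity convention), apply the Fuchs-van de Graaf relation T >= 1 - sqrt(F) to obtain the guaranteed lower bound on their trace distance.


Fuchs-van de Graaf (squared-fidelity convention): 1 - sqrt(F) <= T <= sqrt(1 - F).
Lower bound: T >= 1 - sqrt(F)
sqrt(F) = sqrt(0.029) = 0.1703
T >= 1 - 0.1703
T >= 0.8297

0.8297


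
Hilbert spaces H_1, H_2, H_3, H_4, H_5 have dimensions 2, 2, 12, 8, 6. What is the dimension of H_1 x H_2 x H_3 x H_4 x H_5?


dim(H_1 x H_2 x H_3 x H_4 x H_5) = 2 * 2 * 12 * 8 * 6
= 4 * 12 * 8 * 6
= 48 * 8 * 6
= 384 * 6
= 2304

2304


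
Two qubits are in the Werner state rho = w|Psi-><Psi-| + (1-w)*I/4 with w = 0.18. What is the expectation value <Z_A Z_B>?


|Psi-> = (|01> - |10>)/sqrt(2)
For the pure Bell state, <Z_A Z_B> = -1 (Bell-state Pauli correlator).
The maximally-mixed part I/4 has tr(I/4 * P tensor P) = 0 for any traceless Pauli P.
So <Z_A Z_B>_rho = w * (-1) + (1 - w) * 0
= 0.18 * (-1)
= -0.1800

-0.1800


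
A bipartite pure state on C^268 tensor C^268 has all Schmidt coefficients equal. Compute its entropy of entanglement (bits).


For a maximally entangled state in d x d:
S = log2(d) = log2(268)
= 8.0661

8.0661


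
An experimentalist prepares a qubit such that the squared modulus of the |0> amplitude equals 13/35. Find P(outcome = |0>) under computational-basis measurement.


|alpha|^2 = 13/35 = 0.3714
|beta|^2 = 1 - 13/35 = 22/35 = 0.6286
P(|0>) = |alpha|^2 = 0.3714

0.3714


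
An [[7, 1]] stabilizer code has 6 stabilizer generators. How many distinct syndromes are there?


Each stabilizer generator gives a binary (+1 or -1) measurement outcome.
With 6 independent generators:
Total syndromes = 2^6
= 64

64


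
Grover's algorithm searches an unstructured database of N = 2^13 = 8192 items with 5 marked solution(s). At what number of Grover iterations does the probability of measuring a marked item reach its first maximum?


After j Grover iterations the success probability is P(j) = sin^2((2j+1)*theta), where sin(theta) = sqrt(k/N).
N = 2^13 = 8192, k = 5
sin(theta) = sqrt(k/N) = 0.02470529422
theta = arcsin(sqrt(k/N)) = 0.02470780806 rad
P(j) reaches its first maximum when (2j+1)*theta is as close as possible to pi/2, i.e. j = round(pi/(4*theta) - 1/2).
pi/(4*theta) - 1/2 = 31.2874
(For comparison, the common estimate pi/4 * sqrt(N/k) = 31.7907; the exact maximiser is used here.)
Optimal iterations = 31

31
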